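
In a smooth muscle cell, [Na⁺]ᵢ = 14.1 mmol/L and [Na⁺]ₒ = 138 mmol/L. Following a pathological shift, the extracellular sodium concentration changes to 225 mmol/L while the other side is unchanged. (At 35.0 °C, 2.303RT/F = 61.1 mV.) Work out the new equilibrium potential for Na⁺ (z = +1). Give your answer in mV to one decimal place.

73.5 mV

After the shift: [Na⁺]_out = 225, [Na⁺]_in = 14.1 mmol/L.
E_new = (61.1/1)·log₁₀(225/14.1) = 61.10 · (1.2030) = 73.50 mV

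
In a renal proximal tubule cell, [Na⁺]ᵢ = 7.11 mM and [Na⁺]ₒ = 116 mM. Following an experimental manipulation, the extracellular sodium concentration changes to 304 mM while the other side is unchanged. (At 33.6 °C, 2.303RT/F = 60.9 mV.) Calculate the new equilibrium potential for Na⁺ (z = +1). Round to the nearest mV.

After the shift: [Na⁺]_out = 304, [Na⁺]_in = 7.11 mM.
E_new = (60.9/1)·log₁₀(304/7.11) = 60.90 · (1.6310) = 99.33 mV

99 mV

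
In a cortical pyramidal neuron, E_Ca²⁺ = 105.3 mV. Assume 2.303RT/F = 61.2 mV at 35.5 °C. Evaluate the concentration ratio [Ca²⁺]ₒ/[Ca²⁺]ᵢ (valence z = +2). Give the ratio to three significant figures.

2760

log₁₀([out]/[in]) = E·z/(61.2) = 105.3 × 2 / 61.2 = 3.4412
[out]/[in] = 10^(3.4412) = 2762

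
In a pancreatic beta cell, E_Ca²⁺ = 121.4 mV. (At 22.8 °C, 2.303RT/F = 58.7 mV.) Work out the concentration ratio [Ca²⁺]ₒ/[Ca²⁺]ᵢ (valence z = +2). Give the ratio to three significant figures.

log₁₀([out]/[in]) = E·z/(58.7) = 121.4 × 2 / 58.7 = 4.1363
[out]/[in] = 10^(4.1363) = 1.369e+04

13700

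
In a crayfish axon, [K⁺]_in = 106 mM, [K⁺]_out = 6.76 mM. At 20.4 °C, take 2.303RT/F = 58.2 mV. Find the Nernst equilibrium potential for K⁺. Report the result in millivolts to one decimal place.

-69.6 mV

E = (58.2/z) · log₁₀([K⁺]_out/[K⁺]_in) with z = +1.
= (58.2/1) · log₁₀(6.76/106) = 58.20 · log₁₀(0.06377)
= 58.20 · (-1.1954) = -69.57 mV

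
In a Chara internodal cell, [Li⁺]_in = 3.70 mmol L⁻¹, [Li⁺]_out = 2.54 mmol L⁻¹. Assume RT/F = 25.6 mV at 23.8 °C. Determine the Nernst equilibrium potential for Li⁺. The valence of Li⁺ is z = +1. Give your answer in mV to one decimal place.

E = (25.6/z) · ln([Li⁺]_out/[Li⁺]_in) with z = +1.
= (25.6/1) · ln(2.54/3.70) = 25.60 · ln(0.6865)
= 25.60 · (-0.3762) = -9.63 mV

-9.6 mV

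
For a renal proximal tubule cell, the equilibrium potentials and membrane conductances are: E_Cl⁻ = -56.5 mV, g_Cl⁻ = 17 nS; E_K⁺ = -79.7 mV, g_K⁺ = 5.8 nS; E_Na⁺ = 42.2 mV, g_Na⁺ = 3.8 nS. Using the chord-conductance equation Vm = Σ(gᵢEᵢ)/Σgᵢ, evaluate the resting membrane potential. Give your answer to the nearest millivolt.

Σ gᵢEᵢ = 17·(-56.5) + 5.8·(-79.7) + 3.8·(42.2) = -1262.40
Σ gᵢ = 17 + 5.8 + 3.8 = 26.6
Vm = -1262.40 / 26.6 = -47.46 mV

-47 mV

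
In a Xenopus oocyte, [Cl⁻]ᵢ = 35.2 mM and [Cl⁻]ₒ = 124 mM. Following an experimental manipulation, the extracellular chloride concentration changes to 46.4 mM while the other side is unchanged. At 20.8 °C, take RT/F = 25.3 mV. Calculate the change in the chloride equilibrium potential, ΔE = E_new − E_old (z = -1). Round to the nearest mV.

25 mV

E_old = (25.3/-1)·ln(124/35.2) = -31.86 mV
E_new = (25.3/-1)·ln(46.4/35.2) = -6.99 mV
ΔE = -6.99 − (-31.86) = 24.87 mV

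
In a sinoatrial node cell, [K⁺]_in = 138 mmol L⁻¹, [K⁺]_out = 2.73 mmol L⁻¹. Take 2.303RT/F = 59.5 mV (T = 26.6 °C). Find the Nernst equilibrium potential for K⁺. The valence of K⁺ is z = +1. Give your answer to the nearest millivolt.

-101 mV

E = (59.5/z) · log₁₀([K⁺]_out/[K⁺]_in) with z = +1.
= (59.5/1) · log₁₀(2.73/138) = 59.50 · log₁₀(0.01978)
= 59.50 · (-1.7037) = -101.37 mV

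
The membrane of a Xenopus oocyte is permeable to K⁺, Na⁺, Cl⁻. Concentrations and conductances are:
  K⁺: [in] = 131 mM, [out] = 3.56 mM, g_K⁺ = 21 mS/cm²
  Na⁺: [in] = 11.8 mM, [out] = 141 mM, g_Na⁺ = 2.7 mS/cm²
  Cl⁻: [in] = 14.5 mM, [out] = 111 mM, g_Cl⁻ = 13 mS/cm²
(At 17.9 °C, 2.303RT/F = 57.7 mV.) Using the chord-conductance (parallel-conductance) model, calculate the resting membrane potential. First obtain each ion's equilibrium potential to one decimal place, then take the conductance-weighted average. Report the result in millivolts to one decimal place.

-65.2 mV

E_K⁺ = (57.7/1)·log₁₀(3.56/131) = -90.3 mV
E_Na⁺ = (57.7/1)·log₁₀(141/11.8) = 62.2 mV
E_Cl⁻ = (57.7/-1)·log₁₀(111/14.5) = -51.0 mV
Vm = (Σ gᵢEᵢ)/(Σ gᵢ) = (21·-90.3 + 2.7·62.2 + 13·-51.0) / (21 + 2.7 + 13)
= -2391.36 / 36.7 = -65.16 mV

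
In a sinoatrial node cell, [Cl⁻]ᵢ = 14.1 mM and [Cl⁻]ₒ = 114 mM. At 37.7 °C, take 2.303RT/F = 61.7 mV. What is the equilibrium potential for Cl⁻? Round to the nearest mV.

E = (61.7/z) · log₁₀([Cl⁻]_out/[Cl⁻]_in) with z = -1.
For an anion, dividing by z = -1 reverses the sign.
= (61.7/-1) · log₁₀(114/14.1) = -61.70 · log₁₀(8.085)
= -61.70 · (0.9077) = -56.00 mV

-56 mV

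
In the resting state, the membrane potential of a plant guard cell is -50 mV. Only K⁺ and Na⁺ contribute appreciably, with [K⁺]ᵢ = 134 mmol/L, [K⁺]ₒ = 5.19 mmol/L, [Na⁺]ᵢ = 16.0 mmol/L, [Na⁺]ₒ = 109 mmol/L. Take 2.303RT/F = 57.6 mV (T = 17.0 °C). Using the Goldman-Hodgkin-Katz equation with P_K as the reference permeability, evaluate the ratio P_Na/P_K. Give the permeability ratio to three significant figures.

0.121

Let α = P_Na/P_K. GHK: Vm = 57.6·log₁₀[(Kₒ + α·Naₒ)/(Kᵢ + α·Naᵢ)].
10^(Vm/57.6) = 10^(-50.0/57.6) = 0.1355
So 0.1355·(Kᵢ + α·Naᵢ) = Kₒ + α·Naₒ → α = (0.1355·134.0 − 5.19) / (109.0 − 0.1355·16.0)
α = (18.16 − 5.19) / (109.0 − 2.168) = 12.97/106.8 = 0.1214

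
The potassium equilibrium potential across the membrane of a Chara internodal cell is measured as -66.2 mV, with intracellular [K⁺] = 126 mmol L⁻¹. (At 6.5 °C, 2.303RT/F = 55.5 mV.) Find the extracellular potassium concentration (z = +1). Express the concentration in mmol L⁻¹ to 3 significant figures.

Nernst: E = (55.5/1) · log₁₀([out]/[in]), so log₁₀([out]/[in]) = -66.2 × 1 / 55.5 = -1.1928.
[out]/[in] = 10^(-1.1928) = 0.06415.
[out] = 0.06415 × 126 = 8.083 mmol L⁻¹.

8.08 mmol L⁻¹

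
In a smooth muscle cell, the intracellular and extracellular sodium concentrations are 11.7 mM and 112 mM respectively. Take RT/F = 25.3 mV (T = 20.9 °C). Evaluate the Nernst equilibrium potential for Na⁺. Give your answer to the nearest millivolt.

57 mV

E = (25.3/z) · ln([Na⁺]_out/[Na⁺]_in) with z = +1.
= (25.3/1) · ln(112/11.7) = 25.30 · ln(9.573)
= 25.30 · (2.2589) = 57.15 mV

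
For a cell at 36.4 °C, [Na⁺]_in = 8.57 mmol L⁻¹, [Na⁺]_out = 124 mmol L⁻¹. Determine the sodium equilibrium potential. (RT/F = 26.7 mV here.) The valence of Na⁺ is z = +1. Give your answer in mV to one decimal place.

71.3 mV

E = (26.7/z) · ln([Na⁺]_out/[Na⁺]_in) with z = +1.
= (26.7/1) · ln(124/8.57) = 26.70 · ln(14.47)
= 26.70 · (2.6720) = 71.34 mV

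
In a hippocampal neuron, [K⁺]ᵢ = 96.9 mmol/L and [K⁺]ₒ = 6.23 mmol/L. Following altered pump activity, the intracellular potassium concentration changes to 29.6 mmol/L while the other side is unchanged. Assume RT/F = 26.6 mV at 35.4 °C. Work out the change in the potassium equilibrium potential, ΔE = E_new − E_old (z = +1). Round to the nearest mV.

32 mV

E_old = (26.6/1)·ln(6.23/96.9) = -73.00 mV
E_new = (26.6/1)·ln(6.23/29.6) = -41.45 mV
ΔE = -41.45 − (-73.00) = 31.55 mV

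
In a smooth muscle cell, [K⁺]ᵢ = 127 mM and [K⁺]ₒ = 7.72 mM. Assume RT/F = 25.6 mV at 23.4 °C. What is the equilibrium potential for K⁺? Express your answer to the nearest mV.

E = (25.6/z) · ln([K⁺]_out/[K⁺]_in) with z = +1.
= (25.6/1) · ln(7.72/127) = 25.60 · ln(0.06079)
= 25.60 · (-2.8004) = -71.69 mV

-72 mV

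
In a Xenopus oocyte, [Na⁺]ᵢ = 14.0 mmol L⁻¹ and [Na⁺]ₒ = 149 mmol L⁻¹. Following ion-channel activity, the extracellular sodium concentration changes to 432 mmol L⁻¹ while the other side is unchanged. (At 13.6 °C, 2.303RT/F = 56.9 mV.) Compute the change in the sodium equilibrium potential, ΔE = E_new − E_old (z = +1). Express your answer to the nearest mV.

26 mV

E_old = (56.9/1)·log₁₀(149/14.0) = 58.44 mV
E_new = (56.9/1)·log₁₀(432/14.0) = 84.74 mV
ΔE = 84.74 − (58.44) = 26.30 mV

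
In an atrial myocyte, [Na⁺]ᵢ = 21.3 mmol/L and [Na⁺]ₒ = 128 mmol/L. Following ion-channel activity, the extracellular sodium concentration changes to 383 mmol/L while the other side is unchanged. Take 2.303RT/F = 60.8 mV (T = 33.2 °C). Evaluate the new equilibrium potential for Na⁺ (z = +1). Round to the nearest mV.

76 mV

After the shift: [Na⁺]_out = 383, [Na⁺]_in = 21.3 mmol/L.
E_new = (60.8/1)·log₁₀(383/21.3) = 60.80 · (1.2548) = 76.29 mV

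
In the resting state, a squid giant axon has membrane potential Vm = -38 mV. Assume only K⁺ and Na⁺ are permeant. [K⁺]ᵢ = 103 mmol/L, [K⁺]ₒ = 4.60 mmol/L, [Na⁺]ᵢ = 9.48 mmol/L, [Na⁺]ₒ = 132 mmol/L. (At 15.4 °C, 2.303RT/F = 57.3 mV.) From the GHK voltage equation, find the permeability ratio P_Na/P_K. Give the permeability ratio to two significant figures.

Let α = P_Na/P_K. GHK: Vm = 57.3·log₁₀[(Kₒ + α·Naₒ)/(Kᵢ + α·Naᵢ)].
10^(Vm/57.3) = 10^(-38.0/57.3) = 0.21718
So 0.21718·(Kᵢ + α·Naᵢ) = Kₒ + α·Naₒ → α = (0.21718·103.0 − 4.6) / (132.0 − 0.21718·9.48)
α = (22.37 − 4.6) / (132.0 − 2.059) = 17.77/129.9 = 0.1368

0.14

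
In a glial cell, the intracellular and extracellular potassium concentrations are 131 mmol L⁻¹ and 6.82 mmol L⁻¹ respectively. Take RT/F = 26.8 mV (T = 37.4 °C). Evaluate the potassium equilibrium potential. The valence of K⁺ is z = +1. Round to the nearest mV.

-79 mV

E = (26.8/z) · ln([K⁺]_out/[K⁺]_in) with z = +1.
= (26.8/1) · ln(6.82/131) = 26.80 · ln(0.05206)
= 26.80 · (-2.9553) = -79.20 mV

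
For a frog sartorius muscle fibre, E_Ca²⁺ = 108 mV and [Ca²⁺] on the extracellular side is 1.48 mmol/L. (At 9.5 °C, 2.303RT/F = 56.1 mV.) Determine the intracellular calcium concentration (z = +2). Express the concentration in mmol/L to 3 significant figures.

Nernst: E = (56.1/2) · log₁₀([out]/[in]), so log₁₀([out]/[in]) = 108.0 × 2 / 56.1 = 3.8503.
[out]/[in] = 10^(3.8503) = 7084.
[in] = 1.48 / 7084 = 0.0002089 mmol/L.

0.000209 mmol/L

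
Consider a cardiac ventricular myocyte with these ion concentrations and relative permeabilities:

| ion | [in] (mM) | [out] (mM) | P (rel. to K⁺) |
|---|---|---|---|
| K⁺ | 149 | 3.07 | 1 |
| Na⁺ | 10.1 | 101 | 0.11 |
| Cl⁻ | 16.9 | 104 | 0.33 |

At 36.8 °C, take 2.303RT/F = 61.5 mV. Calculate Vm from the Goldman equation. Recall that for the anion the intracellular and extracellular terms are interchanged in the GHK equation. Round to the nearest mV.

-60 mV

Vm = 61.5 · log₁₀[(Σ P·[cation]ₒ + Σ P·[anion]ᵢ) / (Σ P·[cation]ᵢ + Σ P·[anion]ₒ)]
Numerator = 1×3.07 + 0.11×101 + 0.33×16.9 = 19.76
Denominator = 1×149 + 0.11×10.1 + 0.33×104 = 184.4
Vm = 61.5 · log₁₀(0.10712) = 61.5 × (-0.9701) = -59.66 mV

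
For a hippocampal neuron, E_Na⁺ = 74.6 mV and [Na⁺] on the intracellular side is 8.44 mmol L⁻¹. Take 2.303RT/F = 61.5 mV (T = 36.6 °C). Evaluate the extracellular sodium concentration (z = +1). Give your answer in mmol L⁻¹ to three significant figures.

Nernst: E = (61.5/1) · log₁₀([out]/[in]), so log₁₀([out]/[in]) = 74.6 × 1 / 61.5 = 1.2130.
[out]/[in] = 10^(1.2130) = 16.33.
[out] = 16.33 × 8.44 = 137.8 mmol L⁻¹.

138 mmol L⁻¹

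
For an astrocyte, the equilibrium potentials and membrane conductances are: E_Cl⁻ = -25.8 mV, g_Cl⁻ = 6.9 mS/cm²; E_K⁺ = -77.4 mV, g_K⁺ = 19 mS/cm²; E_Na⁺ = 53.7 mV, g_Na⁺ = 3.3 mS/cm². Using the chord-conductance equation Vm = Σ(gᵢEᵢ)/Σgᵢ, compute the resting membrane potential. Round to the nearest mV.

-50 mV

Σ gᵢEᵢ = 6.9·(-25.8) + 19·(-77.4) + 3.3·(53.7) = -1471.41
Σ gᵢ = 6.9 + 19 + 3.3 = 29.2
Vm = -1471.41 / 29.2 = -50.39 mV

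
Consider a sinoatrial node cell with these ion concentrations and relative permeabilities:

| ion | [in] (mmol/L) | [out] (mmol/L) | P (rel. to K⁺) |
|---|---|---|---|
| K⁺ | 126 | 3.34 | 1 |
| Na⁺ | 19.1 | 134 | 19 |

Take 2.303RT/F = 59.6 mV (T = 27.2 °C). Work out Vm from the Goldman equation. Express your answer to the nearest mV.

Vm = 59.6 · log₁₀[(Σ P·[cation]ₒ + Σ P·[anion]ᵢ) / (Σ P·[cation]ᵢ + Σ P·[anion]ₒ)]
Numerator = 1×3.34 + 19×134 = 2549
Denominator = 1×126 + 19×19.1 = 488.9
Vm = 59.6 · log₁₀(5.2144) = 59.6 × (0.7172) = 42.75 mV

43 mV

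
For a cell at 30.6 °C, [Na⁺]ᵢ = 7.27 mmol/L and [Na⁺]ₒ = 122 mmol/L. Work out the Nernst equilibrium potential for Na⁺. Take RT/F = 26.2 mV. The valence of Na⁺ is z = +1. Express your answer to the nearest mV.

E = (26.2/z) · ln([Na⁺]_out/[Na⁺]_in) with z = +1.
= (26.2/1) · ln(122/7.27) = 26.20 · ln(16.78)
= 26.20 · (2.8203) = 73.89 mV

74 mV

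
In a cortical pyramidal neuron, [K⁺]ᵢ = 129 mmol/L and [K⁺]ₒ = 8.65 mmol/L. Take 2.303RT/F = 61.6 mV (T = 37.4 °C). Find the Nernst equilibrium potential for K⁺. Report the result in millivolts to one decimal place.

-72.3 mV

E = (61.6/z) · log₁₀([K⁺]_out/[K⁺]_in) with z = +1.
= (61.6/1) · log₁₀(8.65/129) = 61.60 · log₁₀(0.06705)
= 61.60 · (-1.1736) = -72.29 mV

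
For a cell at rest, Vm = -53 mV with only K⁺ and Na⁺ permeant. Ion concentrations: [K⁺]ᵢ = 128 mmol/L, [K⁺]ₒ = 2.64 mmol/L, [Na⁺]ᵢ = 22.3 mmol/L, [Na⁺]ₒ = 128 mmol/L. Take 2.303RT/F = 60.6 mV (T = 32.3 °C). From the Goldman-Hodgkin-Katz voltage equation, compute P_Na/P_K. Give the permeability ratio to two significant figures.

Let α = P_Na/P_K. GHK: Vm = 60.6·log₁₀[(Kₒ + α·Naₒ)/(Kᵢ + α·Naᵢ)].
10^(Vm/60.6) = 10^(-53.0/60.6) = 0.13348
So 0.13348·(Kᵢ + α·Naᵢ) = Kₒ + α·Naₒ → α = (0.13348·128.0 − 2.64) / (128.0 − 0.13348·22.3)
α = (17.09 − 2.64) / (128.0 − 2.977) = 14.45/125 = 0.1155

0.12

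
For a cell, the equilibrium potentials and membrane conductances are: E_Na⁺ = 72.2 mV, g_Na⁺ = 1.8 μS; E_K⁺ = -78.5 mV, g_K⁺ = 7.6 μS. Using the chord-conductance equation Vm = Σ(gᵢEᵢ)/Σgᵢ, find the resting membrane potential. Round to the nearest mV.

-50 mV

Σ gᵢEᵢ = 1.8·(72.2) + 7.6·(-78.5) = -466.64
Σ gᵢ = 1.8 + 7.6 = 9.4
Vm = -466.64 / 9.4 = -49.64 mV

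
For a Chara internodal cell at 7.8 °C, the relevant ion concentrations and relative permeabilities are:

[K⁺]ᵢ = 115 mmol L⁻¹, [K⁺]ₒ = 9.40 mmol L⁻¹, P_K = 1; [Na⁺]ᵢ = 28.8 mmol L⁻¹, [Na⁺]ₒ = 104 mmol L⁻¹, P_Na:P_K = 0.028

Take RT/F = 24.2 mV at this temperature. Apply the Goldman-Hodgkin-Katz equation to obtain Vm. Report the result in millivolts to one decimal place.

-54.2 mV

Vm = 24.2 · ln[(Σ P·[cation]ₒ + Σ P·[anion]ᵢ) / (Σ P·[cation]ᵢ + Σ P·[anion]ₒ)]
Numerator = 1×9.40 + 0.028×104 = 12.31
Denominator = 1×115 + 0.028×28.8 = 115.8
Vm = 24.2 · ln(0.10632) = 24.2 × (-2.2413) = -54.24 mV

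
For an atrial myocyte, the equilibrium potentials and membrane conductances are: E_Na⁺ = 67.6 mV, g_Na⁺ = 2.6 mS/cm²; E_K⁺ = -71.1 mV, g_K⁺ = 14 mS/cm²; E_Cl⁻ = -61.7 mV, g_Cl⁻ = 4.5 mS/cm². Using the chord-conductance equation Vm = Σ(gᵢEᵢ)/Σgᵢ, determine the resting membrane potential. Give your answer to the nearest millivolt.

-52 mV

Σ gᵢEᵢ = 2.6·(67.6) + 14·(-71.1) + 4.5·(-61.7) = -1097.29
Σ gᵢ = 2.6 + 14 + 4.5 = 21.1
Vm = -1097.29 / 21.1 = -52.00 mV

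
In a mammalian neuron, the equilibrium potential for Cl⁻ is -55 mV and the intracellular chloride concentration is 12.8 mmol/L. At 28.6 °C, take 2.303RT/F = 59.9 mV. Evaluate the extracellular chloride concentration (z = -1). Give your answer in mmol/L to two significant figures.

110 mmol/L

Nernst: E = (59.9/-1) · log₁₀([out]/[in]), so log₁₀([out]/[in]) = -55.0 × -1 / 59.9 = 0.9182.
[out]/[in] = 10^(0.9182) = 8.283.
[out] = 8.283 × 12.8 = 106 mmol/L.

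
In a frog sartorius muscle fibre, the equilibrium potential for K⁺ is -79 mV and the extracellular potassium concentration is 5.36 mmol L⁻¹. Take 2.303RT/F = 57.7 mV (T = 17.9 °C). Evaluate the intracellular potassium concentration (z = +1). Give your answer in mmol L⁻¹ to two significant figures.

Nernst: E = (57.7/1) · log₁₀([out]/[in]), so log₁₀([out]/[in]) = -79.0 × 1 / 57.7 = -1.3692.
[out]/[in] = 10^(-1.3692) = 0.04274.
[in] = 5.36 / 0.04274 = 125.4 mmol L⁻¹.

130 mmol L⁻¹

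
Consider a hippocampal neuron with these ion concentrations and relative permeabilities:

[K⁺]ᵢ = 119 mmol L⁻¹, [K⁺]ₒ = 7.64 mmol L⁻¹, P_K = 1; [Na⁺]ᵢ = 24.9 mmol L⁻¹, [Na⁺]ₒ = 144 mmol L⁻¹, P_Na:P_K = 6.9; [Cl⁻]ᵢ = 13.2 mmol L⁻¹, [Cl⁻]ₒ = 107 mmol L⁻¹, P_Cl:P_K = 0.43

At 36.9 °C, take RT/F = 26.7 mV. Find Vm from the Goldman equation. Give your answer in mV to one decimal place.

29.2 mV

Vm = 26.7 · ln[(Σ P·[cation]ₒ + Σ P·[anion]ᵢ) / (Σ P·[cation]ᵢ + Σ P·[anion]ₒ)]
Numerator = 1×7.64 + 6.9×144 + 0.43×13.2 = 1007
Denominator = 1×119 + 6.9×24.9 + 0.43×107 = 336.8
Vm = 26.7 · ln(2.9895) = 26.7 × (1.0951) = 29.24 mV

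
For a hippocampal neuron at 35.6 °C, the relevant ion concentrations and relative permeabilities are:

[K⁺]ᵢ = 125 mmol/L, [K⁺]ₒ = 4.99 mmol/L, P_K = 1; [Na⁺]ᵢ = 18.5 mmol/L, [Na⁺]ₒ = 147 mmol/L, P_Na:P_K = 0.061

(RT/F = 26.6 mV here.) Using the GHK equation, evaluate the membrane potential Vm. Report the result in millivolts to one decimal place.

-58.6 mV

Vm = 26.6 · ln[(Σ P·[cation]ₒ + Σ P·[anion]ᵢ) / (Σ P·[cation]ᵢ + Σ P·[anion]ₒ)]
Numerator = 1×4.99 + 0.061×147 = 13.96
Denominator = 1×125 + 0.061×18.5 = 126.1
Vm = 26.6 · ln(0.11066) = 26.6 × (-2.2013) = -58.56 mV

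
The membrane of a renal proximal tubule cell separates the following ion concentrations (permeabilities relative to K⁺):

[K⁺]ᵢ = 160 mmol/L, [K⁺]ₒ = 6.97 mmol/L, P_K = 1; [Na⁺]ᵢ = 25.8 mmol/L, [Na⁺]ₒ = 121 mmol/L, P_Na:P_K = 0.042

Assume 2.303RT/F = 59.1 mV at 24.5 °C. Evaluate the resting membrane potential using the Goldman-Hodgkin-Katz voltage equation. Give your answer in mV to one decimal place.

-66.5 mV

Vm = 59.1 · log₁₀[(Σ P·[cation]ₒ + Σ P·[anion]ᵢ) / (Σ P·[cation]ᵢ + Σ P·[anion]ₒ)]
Numerator = 1×6.97 + 0.042×121 = 12.05
Denominator = 1×160 + 0.042×25.8 = 161.1
Vm = 59.1 · log₁₀(0.074818) = 59.1 × (-1.1260) = -66.55 mV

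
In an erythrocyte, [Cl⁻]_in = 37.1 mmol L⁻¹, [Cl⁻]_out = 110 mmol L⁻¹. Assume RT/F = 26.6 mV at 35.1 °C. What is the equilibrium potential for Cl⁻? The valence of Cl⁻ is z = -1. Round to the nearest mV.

-29 mV

E = (26.6/z) · ln([Cl⁻]_out/[Cl⁻]_in) with z = -1.
For an anion, dividing by z = -1 reverses the sign.
= (26.6/-1) · ln(110/37.1) = -26.60 · ln(2.965)
= -26.60 · (1.0869) = -28.91 mV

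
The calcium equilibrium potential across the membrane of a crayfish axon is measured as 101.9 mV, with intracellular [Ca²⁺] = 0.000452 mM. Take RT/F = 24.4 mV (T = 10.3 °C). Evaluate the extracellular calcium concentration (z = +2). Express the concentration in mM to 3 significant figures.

1.92 mM

Nernst: E = (24.4/2) · ln([out]/[in]), so ln([out]/[in]) = 101.9 × 2 / 24.4 = 8.3525.
[out]/[in] = e^(8.3525) = 4241.
[out] = 4241 × 0.000452 = 1.917 mM.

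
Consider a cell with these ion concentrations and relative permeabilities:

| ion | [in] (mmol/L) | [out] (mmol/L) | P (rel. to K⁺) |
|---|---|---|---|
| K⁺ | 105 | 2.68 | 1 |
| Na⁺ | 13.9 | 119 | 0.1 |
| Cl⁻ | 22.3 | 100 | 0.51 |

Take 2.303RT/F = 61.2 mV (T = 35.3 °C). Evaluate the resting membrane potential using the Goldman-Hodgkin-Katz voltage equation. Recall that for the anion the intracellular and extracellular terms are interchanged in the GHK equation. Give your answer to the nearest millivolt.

-48 mV

Vm = 61.2 · log₁₀[(Σ P·[cation]ₒ + Σ P·[anion]ᵢ) / (Σ P·[cation]ᵢ + Σ P·[anion]ₒ)]
Numerator = 1×2.68 + 0.1×119 + 0.51×22.3 = 25.95
Denominator = 1×105 + 0.1×13.9 + 0.51×100 = 157.4
Vm = 61.2 · log₁₀(0.1649) = 61.2 × (-0.7828) = -47.91 mV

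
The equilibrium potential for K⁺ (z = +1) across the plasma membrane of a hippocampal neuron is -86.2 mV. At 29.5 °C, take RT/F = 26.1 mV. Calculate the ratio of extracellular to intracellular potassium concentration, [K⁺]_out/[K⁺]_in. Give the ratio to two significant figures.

ln([out]/[in]) = E·z/(26.1) = -86.2 × 1 / 26.1 = -3.3027
[out]/[in] = e^(-3.3027) = 0.03678

0.037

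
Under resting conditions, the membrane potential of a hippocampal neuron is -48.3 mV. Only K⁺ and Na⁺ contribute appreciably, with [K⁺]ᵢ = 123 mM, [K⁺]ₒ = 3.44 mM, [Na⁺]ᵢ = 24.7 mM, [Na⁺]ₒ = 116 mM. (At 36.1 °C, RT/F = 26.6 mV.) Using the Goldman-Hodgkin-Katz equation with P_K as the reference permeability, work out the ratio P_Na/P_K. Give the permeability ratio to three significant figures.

0.148

Let α = P_Na/P_K. GHK: Vm = 26.6·ln[(Kₒ + α·Naₒ)/(Kᵢ + α·Naᵢ)].
e^(Vm/26.6) = e^(-48.3/26.6) = 0.16271
So 0.16271·(Kᵢ + α·Naᵢ) = Kₒ + α·Naₒ → α = (0.16271·123.0 − 3.44) / (116.0 − 0.16271·24.7)
α = (20.01 − 3.44) / (116.0 − 4.019) = 16.57/112 = 0.148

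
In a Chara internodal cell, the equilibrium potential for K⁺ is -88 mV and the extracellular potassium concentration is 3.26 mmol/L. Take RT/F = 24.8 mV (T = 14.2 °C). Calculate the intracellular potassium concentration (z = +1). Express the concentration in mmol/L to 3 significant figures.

113 mmol/L

Nernst: E = (24.8/1) · ln([out]/[in]), so ln([out]/[in]) = -88.0 × 1 / 24.8 = -3.5484.
[out]/[in] = e^(-3.5484) = 0.02877.
[in] = 3.26 / 0.02877 = 113.3 mmol/L.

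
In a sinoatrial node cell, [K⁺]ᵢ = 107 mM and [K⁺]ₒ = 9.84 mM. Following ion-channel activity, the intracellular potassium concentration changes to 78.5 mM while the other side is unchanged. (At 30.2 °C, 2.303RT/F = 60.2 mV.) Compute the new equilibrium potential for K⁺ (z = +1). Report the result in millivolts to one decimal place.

After the shift: [K⁺]_out = 9.84, [K⁺]_in = 78.5 mM.
E_new = (60.2/1)·log₁₀(9.84/78.5) = 60.20 · (-0.9019) = -54.29 mV

-54.3 mV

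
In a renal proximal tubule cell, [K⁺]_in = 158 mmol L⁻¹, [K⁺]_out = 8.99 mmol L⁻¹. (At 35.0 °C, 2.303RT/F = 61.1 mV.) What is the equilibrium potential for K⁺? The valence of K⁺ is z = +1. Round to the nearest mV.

E = (61.1/z) · log₁₀([K⁺]_out/[K⁺]_in) with z = +1.
= (61.1/1) · log₁₀(8.99/158) = 61.10 · log₁₀(0.0569)
= 61.10 · (-1.2449) = -76.06 mV

-76 mV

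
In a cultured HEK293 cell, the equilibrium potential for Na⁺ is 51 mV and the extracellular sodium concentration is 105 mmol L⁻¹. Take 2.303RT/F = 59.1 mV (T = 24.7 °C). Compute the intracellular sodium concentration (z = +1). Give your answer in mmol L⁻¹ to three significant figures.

Nernst: E = (59.1/1) · log₁₀([out]/[in]), so log₁₀([out]/[in]) = 51.0 × 1 / 59.1 = 0.8629.
[out]/[in] = 10^(0.8629) = 7.294.
[in] = 105 / 7.294 = 14.4 mmol L⁻¹.

14.4 mmol L⁻¹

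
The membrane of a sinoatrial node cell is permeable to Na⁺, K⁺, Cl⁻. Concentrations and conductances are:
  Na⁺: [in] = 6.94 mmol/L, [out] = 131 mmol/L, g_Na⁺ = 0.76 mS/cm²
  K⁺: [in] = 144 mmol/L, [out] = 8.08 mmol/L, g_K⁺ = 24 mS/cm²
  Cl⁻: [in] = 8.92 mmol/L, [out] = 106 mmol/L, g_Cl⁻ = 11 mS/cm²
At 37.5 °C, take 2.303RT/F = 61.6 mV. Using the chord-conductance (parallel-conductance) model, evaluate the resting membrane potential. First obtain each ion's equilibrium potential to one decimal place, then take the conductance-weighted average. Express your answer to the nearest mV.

E_Na⁺ = (61.6/1)·log₁₀(131/6.94) = 78.6 mV
E_K⁺ = (61.6/1)·log₁₀(8.08/144) = -77.1 mV
E_Cl⁻ = (61.6/-1)·log₁₀(106/8.92) = -66.2 mV
Vm = (Σ gᵢEᵢ)/(Σ gᵢ) = (0.76·78.6 + 24·-77.1 + 11·-66.2) / (0.76 + 24 + 11)
= -2518.86 / 35.76 = -70.44 mV

-70 mV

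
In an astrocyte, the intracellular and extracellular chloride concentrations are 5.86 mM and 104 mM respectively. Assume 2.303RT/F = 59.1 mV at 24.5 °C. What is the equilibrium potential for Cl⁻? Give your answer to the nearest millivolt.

-74 mV

E = (59.1/z) · log₁₀([Cl⁻]_out/[Cl⁻]_in) with z = -1.
For an anion, dividing by z = -1 reverses the sign.
= (59.1/-1) · log₁₀(104/5.86) = -59.10 · log₁₀(17.75)
= -59.10 · (1.2491) = -73.82 mV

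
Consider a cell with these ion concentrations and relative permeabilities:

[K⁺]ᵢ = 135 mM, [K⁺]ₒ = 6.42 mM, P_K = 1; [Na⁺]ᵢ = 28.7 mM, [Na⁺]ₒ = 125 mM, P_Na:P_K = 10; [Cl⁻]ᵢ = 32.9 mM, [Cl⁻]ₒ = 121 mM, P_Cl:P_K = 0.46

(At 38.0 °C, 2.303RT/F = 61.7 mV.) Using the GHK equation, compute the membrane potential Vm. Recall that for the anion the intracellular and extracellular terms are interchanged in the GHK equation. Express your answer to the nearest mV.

Vm = 61.7 · log₁₀[(Σ P·[cation]ₒ + Σ P·[anion]ᵢ) / (Σ P·[cation]ᵢ + Σ P·[anion]ₒ)]
Numerator = 1×6.42 + 10×125 + 0.46×32.9 = 1272
Denominator = 1×135 + 10×28.7 + 0.46×121 = 477.7
Vm = 61.7 · log₁₀(2.662) = 61.7 × (0.4252) = 26.24 mV

26 mV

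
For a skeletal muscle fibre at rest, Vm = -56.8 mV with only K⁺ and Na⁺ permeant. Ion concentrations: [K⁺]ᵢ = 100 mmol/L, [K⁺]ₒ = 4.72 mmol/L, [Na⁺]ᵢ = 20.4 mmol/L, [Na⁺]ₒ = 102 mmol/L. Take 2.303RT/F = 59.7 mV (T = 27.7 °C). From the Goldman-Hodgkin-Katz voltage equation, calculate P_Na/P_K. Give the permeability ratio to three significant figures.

0.0648

Let α = P_Na/P_K. GHK: Vm = 59.7·log₁₀[(Kₒ + α·Naₒ)/(Kᵢ + α·Naᵢ)].
10^(Vm/59.7) = 10^(-56.8/59.7) = 0.11183
So 0.11183·(Kᵢ + α·Naᵢ) = Kₒ + α·Naₒ → α = (0.11183·100.0 − 4.72) / (102.0 − 0.11183·20.4)
α = (11.18 − 4.72) / (102.0 − 2.281) = 6.463/99.72 = 0.06482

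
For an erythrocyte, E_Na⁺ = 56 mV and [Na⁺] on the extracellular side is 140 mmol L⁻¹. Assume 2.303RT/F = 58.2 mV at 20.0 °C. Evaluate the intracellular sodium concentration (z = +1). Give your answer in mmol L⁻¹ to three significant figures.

15.3 mmol L⁻¹

Nernst: E = (58.2/1) · log₁₀([out]/[in]), so log₁₀([out]/[in]) = 56.0 × 1 / 58.2 = 0.9622.
[out]/[in] = 10^(0.9622) = 9.166.
[in] = 140 / 9.166 = 15.27 mmol L⁻¹.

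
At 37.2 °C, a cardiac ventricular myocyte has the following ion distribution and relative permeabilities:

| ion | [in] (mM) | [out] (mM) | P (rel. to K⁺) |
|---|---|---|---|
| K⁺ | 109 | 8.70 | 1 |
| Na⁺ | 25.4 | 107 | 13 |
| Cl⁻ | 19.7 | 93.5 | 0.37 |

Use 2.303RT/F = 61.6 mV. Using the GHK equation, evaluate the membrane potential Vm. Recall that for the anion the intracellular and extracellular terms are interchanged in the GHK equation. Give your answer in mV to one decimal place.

29.1 mV

Vm = 61.6 · log₁₀[(Σ P·[cation]ₒ + Σ P·[anion]ᵢ) / (Σ P·[cation]ᵢ + Σ P·[anion]ₒ)]
Numerator = 1×8.70 + 13×107 + 0.37×19.7 = 1407
Denominator = 1×109 + 13×25.4 + 0.37×93.5 = 473.8
Vm = 61.6 · log₁₀(2.9696) = 61.6 × (0.4727) = 29.12 mV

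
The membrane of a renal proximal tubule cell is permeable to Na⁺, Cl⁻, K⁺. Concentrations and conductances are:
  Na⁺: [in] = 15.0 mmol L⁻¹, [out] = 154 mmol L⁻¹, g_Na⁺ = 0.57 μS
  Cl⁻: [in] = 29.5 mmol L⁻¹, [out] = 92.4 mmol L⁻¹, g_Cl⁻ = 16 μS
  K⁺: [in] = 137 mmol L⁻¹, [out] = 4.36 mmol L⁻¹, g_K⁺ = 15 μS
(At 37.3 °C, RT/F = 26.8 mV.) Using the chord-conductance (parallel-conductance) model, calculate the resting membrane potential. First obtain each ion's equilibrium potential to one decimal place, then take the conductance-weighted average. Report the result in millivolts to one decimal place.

E_Na⁺ = (26.8/1)·ln(154/15.0) = 62.4 mV
E_Cl⁻ = (26.8/-1)·ln(92.4/29.5) = -30.6 mV
E_K⁺ = (26.8/1)·ln(4.36/137) = -92.4 mV
Vm = (Σ gᵢEᵢ)/(Σ gᵢ) = (0.57·62.4 + 16·-30.6 + 15·-92.4) / (0.57 + 16 + 15)
= -1840.03 / 31.57 = -58.28 mV

-58.3 mV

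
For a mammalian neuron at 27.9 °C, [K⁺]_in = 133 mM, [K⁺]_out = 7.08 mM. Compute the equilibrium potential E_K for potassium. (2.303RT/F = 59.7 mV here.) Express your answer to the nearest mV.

E = (59.7/z) · log₁₀([K⁺]_out/[K⁺]_in) with z = +1.
= (59.7/1) · log₁₀(7.08/133) = 59.70 · log₁₀(0.05323)
= 59.70 · (-1.2738) = -76.05 mV

-76 mV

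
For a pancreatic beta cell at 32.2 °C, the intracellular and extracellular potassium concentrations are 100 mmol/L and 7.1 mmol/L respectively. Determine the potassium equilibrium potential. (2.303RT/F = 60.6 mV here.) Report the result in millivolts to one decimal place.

E = (60.6/z) · log₁₀([K⁺]_out/[K⁺]_in) with z = +1.
= (60.6/1) · log₁₀(7.1/100) = 60.60 · log₁₀(0.071)
= 60.60 · (-1.1487) = -69.61 mV

-69.6 mV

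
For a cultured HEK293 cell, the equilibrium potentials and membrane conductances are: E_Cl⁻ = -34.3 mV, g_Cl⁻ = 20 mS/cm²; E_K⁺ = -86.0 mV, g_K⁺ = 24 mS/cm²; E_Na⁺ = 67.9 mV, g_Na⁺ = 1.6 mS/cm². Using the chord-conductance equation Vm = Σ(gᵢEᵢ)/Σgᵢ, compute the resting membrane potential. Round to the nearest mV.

Σ gᵢEᵢ = 20·(-34.3) + 24·(-86.0) + 1.6·(67.9) = -2641.36
Σ gᵢ = 20 + 24 + 1.6 = 45.6
Vm = -2641.36 / 45.6 = -57.92 mV

-58 mV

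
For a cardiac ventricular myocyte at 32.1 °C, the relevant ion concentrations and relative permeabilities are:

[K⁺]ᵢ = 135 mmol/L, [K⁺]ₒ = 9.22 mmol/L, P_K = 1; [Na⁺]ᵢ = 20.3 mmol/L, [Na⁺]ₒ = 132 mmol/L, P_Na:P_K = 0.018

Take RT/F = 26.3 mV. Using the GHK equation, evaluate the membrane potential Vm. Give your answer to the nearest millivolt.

-65 mV

Vm = 26.3 · ln[(Σ P·[cation]ₒ + Σ P·[anion]ᵢ) / (Σ P·[cation]ᵢ + Σ P·[anion]ₒ)]
Numerator = 1×9.22 + 0.018×132 = 11.6
Denominator = 1×135 + 0.018×20.3 = 135.4
Vm = 26.3 · ln(0.085664) = 26.3 × (-2.4573) = -64.63 mV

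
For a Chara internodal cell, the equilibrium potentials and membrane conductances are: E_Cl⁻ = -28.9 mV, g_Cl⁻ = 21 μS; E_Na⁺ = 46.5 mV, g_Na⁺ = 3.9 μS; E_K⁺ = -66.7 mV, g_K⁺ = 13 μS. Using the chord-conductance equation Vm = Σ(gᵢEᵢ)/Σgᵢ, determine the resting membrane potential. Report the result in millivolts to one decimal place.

-34.1 mV

Σ gᵢEᵢ = 21·(-28.9) + 3.9·(46.5) + 13·(-66.7) = -1292.65
Σ gᵢ = 21 + 3.9 + 13 = 37.9
Vm = -1292.65 / 37.9 = -34.11 mV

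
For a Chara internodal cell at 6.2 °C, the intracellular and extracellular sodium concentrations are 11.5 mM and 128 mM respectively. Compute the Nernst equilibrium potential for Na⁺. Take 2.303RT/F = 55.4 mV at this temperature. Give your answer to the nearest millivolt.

E = (55.4/z) · log₁₀([Na⁺]_out/[Na⁺]_in) with z = +1.
= (55.4/1) · log₁₀(128/11.5) = 55.40 · log₁₀(11.13)
= 55.40 · (1.0465) = 57.98 mV

58 mV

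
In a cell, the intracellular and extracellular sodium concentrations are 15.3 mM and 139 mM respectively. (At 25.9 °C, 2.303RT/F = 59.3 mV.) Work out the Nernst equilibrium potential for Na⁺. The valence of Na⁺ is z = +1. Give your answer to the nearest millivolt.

E = (59.3/z) · log₁₀([Na⁺]_out/[Na⁺]_in) with z = +1.
= (59.3/1) · log₁₀(139/15.3) = 59.30 · log₁₀(9.085)
= 59.30 · (0.9583) = 56.83 mV

57 mV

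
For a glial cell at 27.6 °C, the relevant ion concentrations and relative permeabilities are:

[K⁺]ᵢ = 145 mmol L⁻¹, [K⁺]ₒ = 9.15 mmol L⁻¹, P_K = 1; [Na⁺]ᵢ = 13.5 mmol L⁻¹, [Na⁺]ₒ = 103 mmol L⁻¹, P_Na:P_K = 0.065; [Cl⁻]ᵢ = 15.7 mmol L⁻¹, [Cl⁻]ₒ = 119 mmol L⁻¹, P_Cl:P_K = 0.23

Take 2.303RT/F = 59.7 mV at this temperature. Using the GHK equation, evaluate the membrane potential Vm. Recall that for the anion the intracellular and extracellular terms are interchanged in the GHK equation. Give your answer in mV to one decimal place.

Vm = 59.7 · log₁₀[(Σ P·[cation]ₒ + Σ P·[anion]ᵢ) / (Σ P·[cation]ᵢ + Σ P·[anion]ₒ)]
Numerator = 1×9.15 + 0.065×103 + 0.23×15.7 = 19.46
Denominator = 1×145 + 0.065×13.5 + 0.23×119 = 173.2
Vm = 59.7 · log₁₀(0.1123) = 59.7 × (-0.9496) = -56.69 mV

-56.7 mV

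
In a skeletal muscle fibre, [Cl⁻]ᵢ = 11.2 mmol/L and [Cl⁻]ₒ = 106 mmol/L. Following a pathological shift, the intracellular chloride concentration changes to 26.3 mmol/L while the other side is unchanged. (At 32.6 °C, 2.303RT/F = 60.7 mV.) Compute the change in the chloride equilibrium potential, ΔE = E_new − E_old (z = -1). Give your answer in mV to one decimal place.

E_old = (60.7/-1)·log₁₀(106/11.2) = -59.25 mV
E_new = (60.7/-1)·log₁₀(106/26.3) = -36.74 mV
ΔE = -36.74 − (-59.25) = 22.50 mV

22.5 mV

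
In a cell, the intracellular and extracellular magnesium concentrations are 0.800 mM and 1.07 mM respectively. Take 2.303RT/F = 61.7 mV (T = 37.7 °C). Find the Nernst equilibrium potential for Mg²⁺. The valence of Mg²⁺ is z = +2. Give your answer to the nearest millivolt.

E = (61.7/z) · log₁₀([Mg²⁺]_out/[Mg²⁺]_in) with z = +2.
= (61.7/2) · log₁₀(1.07/0.800) = 30.85 · log₁₀(1.337)
= 30.85 · (0.1263) = 3.90 mV

4 mV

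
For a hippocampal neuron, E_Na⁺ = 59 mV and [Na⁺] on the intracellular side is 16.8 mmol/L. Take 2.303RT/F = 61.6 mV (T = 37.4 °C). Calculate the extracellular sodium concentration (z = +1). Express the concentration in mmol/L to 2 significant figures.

Nernst: E = (61.6/1) · log₁₀([out]/[in]), so log₁₀([out]/[in]) = 59.0 × 1 / 61.6 = 0.9578.
[out]/[in] = 10^(0.9578) = 9.074.
[out] = 9.074 × 16.8 = 152.4 mmol/L.

150 mmol/L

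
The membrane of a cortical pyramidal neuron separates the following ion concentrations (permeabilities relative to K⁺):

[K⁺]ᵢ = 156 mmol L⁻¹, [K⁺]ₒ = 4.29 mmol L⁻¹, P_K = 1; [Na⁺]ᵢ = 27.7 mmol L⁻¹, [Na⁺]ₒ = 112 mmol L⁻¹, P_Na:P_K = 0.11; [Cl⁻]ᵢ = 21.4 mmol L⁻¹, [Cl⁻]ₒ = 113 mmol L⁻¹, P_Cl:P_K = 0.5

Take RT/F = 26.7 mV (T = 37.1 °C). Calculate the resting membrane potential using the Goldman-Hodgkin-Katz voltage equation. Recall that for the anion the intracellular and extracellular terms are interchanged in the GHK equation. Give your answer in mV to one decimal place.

Vm = 26.7 · ln[(Σ P·[cation]ₒ + Σ P·[anion]ᵢ) / (Σ P·[cation]ᵢ + Σ P·[anion]ₒ)]
Numerator = 1×4.29 + 0.11×112 + 0.5×21.4 = 27.31
Denominator = 1×156 + 0.11×27.7 + 0.5×113 = 215.5
Vm = 26.7 · ln(0.1267) = 26.7 × (-2.0659) = -55.16 mV

-55.2 mV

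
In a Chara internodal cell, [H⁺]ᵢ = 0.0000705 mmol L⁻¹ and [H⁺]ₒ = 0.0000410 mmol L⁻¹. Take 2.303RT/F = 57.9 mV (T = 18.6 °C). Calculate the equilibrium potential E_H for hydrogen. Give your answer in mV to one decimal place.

E = (57.9/z) · log₁₀([H⁺]_out/[H⁺]_in) with z = +1.
= (57.9/1) · log₁₀(0.0000410/0.0000705) = 57.90 · log₁₀(0.5816)
= 57.90 · (-0.2354) = -13.63 mV

-13.6 mV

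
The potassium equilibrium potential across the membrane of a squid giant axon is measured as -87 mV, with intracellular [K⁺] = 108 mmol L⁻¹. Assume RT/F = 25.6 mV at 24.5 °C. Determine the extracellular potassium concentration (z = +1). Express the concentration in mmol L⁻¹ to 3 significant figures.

Nernst: E = (25.6/1) · ln([out]/[in]), so ln([out]/[in]) = -87.0 × 1 / 25.6 = -3.3984.
[out]/[in] = e^(-3.3984) = 0.03343.
[out] = 0.03343 × 108 = 3.61 mmol L⁻¹.

3.61 mmol L⁻¹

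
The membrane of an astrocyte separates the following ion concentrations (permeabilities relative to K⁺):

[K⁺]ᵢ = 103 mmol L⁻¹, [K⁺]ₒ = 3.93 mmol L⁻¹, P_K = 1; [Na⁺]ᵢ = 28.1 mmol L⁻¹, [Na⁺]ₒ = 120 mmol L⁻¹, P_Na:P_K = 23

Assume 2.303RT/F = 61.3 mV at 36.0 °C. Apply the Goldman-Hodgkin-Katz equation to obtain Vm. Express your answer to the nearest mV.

Vm = 61.3 · log₁₀[(Σ P·[cation]ₒ + Σ P·[anion]ᵢ) / (Σ P·[cation]ᵢ + Σ P·[anion]ₒ)]
Numerator = 1×3.93 + 23×120 = 2764
Denominator = 1×103 + 23×28.1 = 749.3
Vm = 61.3 · log₁₀(3.6887) = 61.3 × (0.5669) = 34.75 mV

35 mV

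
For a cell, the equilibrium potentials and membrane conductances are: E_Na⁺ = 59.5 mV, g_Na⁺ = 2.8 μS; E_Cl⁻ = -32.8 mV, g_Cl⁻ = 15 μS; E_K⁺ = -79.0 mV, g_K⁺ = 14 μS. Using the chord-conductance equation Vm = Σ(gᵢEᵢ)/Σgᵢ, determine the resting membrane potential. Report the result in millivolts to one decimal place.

Σ gᵢEᵢ = 2.8·(59.5) + 15·(-32.8) + 14·(-79.0) = -1431.40
Σ gᵢ = 2.8 + 15 + 14 = 31.8
Vm = -1431.40 / 31.8 = -45.01 mV

-45.0 mV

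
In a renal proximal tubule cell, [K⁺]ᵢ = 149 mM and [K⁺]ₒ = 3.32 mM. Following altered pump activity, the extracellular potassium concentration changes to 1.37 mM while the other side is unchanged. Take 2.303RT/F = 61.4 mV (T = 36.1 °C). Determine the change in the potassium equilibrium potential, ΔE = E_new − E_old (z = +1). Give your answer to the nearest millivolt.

-24 mV

E_old = (61.4/1)·log₁₀(3.32/149) = -101.44 mV
E_new = (61.4/1)·log₁₀(1.37/149) = -125.04 mV
ΔE = -125.04 − (-101.44) = -23.60 mV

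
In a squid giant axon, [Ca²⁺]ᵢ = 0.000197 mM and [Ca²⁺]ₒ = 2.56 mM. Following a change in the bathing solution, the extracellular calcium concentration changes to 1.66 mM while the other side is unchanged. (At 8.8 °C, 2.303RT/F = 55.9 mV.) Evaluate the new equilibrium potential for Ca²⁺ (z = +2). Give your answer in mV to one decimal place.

109.7 mV

After the shift: [Ca²⁺]_out = 1.66, [Ca²⁺]_in = 0.000197 mM.
E_new = (55.9/2)·log₁₀(1.66/0.000197) = 27.95 · (3.9256) = 109.72 mV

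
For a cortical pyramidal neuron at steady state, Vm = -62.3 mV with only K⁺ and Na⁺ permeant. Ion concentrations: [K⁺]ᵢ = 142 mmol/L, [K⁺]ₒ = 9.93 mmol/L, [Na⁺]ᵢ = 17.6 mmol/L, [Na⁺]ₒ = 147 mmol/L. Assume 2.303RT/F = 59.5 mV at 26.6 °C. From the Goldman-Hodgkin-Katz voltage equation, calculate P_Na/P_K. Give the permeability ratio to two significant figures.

Let α = P_Na/P_K. GHK: Vm = 59.5·log₁₀[(Kₒ + α·Naₒ)/(Kᵢ + α·Naᵢ)].
10^(Vm/59.5) = 10^(-62.3/59.5) = 0.089731
So 0.089731·(Kᵢ + α·Naᵢ) = Kₒ + α·Naₒ → α = (0.089731·142.0 − 9.93) / (147.0 − 0.089731·17.6)
α = (12.74 − 9.93) / (147.0 − 1.579) = 2.812/145.4 = 0.01934

0.019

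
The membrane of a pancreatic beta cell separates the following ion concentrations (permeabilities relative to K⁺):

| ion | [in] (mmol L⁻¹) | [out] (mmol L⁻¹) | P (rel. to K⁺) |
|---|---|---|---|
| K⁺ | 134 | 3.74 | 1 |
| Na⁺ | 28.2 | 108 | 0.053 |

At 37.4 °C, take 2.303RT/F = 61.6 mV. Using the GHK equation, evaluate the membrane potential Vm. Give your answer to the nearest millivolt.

Vm = 61.6 · log₁₀[(Σ P·[cation]ₒ + Σ P·[anion]ᵢ) / (Σ P·[cation]ᵢ + Σ P·[anion]ₒ)]
Numerator = 1×3.74 + 0.053×108 = 9.464
Denominator = 1×134 + 0.053×28.2 = 135.5
Vm = 61.6 · log₁₀(0.069848) = 61.6 × (-1.1558) = -71.20 mV

-71 mV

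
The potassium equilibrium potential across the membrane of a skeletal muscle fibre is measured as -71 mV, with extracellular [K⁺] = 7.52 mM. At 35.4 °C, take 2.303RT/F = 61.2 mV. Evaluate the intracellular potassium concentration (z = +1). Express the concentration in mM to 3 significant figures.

109 mM

Nernst: E = (61.2/1) · log₁₀([out]/[in]), so log₁₀([out]/[in]) = -71.0 × 1 / 61.2 = -1.1601.
[out]/[in] = 10^(-1.1601) = 0.06916.
[in] = 7.52 / 0.06916 = 108.7 mM.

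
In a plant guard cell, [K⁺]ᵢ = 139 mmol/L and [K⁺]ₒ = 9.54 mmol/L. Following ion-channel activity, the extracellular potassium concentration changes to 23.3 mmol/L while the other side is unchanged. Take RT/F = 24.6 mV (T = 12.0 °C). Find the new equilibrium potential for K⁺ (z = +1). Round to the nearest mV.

-44 mV

After the shift: [K⁺]_out = 23.3, [K⁺]_in = 139 mmol/L.
E_new = (24.6/1)·ln(23.3/139) = 24.60 · (-1.7860) = -43.94 mV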